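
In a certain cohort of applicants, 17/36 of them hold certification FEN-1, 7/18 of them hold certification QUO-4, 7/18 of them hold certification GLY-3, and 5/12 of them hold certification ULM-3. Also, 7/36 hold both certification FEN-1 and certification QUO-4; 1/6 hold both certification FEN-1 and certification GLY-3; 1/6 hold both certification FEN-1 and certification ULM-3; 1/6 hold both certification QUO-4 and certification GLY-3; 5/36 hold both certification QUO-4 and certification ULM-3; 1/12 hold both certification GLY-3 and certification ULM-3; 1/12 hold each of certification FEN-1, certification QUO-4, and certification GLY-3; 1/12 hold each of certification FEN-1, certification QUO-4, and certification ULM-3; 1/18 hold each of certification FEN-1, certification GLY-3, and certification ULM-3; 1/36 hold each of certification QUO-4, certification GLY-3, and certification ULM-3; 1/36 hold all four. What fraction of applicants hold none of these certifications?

1/36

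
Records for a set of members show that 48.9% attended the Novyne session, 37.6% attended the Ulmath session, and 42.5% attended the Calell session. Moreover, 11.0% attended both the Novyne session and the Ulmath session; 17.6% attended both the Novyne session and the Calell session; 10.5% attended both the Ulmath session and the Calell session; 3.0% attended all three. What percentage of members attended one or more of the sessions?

92.9%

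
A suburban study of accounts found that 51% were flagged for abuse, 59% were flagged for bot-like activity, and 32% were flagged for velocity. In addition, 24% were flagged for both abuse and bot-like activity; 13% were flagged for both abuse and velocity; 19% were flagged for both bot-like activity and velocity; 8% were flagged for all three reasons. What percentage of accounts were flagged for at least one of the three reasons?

94%

Using inclusion–exclusion:
P(≥1) = 51 + 59 + 32 − 24 − 13 − 19 + 8 = 94%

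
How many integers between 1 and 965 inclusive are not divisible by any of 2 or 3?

322

By inclusion-exclusion,
⌊965/2⌋ + ⌊965/3⌋ − ⌊965/6⌋ = 482 + 321 − 160 = 643
965 − 643 = 322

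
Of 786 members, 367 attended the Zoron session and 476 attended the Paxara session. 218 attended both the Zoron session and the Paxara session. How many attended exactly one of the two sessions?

By inclusion–exclusion (exactly-one form):
|exactly one| = 367 + 476 − 2·218 = 407

407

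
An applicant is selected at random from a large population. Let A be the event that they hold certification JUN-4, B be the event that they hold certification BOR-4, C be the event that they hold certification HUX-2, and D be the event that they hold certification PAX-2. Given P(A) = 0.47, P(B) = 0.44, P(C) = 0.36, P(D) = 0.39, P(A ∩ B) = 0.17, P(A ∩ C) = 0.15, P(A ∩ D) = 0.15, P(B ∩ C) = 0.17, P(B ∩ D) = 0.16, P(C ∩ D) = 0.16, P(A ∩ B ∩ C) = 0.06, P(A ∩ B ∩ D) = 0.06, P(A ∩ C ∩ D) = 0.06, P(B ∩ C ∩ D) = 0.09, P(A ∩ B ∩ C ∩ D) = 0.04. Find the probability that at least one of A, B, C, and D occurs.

0.93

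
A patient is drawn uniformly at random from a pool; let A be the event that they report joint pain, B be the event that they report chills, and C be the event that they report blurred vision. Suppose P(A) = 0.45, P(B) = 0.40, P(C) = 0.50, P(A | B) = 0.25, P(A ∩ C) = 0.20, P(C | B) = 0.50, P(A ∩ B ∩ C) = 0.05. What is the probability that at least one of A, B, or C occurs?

0.90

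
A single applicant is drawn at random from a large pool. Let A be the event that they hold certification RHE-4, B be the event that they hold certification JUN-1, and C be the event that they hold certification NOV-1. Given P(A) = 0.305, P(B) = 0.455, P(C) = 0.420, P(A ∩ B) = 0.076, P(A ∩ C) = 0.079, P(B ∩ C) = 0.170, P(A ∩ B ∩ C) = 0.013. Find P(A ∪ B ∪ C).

0.868

P(A ∪ B ∪ C) = 0.305 + 0.455 + 0.420 − 0.076 − 0.079 − 0.170 + 0.013 = 0.868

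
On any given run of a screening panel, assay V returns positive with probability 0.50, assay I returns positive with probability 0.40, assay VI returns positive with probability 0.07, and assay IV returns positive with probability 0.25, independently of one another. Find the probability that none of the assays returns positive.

0.20925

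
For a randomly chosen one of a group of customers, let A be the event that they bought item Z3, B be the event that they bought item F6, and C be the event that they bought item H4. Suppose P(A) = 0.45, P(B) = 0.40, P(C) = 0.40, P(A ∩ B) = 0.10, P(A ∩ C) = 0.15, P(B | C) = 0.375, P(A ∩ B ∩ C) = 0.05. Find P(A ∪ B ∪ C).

0.90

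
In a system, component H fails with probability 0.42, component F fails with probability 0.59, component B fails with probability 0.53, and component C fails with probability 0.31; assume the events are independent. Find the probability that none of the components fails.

0.07711854

P(none) = (1 − 0.42) × (1 − 0.59) × (1 − 0.53) × (1 − 0.31) = 0.58 × 0.41 × 0.47 × 0.69 = 0.07711854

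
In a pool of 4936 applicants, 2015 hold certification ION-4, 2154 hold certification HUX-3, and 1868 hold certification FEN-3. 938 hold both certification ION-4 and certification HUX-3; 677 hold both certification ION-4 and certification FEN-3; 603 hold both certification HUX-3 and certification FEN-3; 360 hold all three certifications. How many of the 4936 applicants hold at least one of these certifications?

Using inclusion–exclusion:
|at least one| = 2015 + 2154 + 1868 − 938 − 677 − 603 + 360 = 4179

4179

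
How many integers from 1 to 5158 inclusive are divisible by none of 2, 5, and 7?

1769

Using inclusion–exclusion:
⌊5158/2⌋ + ⌊5158/5⌋ + ⌊5158/7⌋ − ⌊5158/10⌋ − ⌊5158/14⌋ − ⌊5158/35⌋ + ⌊5158/70⌋ = 2579 + 1031 + 736 − 515 − 368 − 147 + 73 = 3389
5158 − 3389 = 1769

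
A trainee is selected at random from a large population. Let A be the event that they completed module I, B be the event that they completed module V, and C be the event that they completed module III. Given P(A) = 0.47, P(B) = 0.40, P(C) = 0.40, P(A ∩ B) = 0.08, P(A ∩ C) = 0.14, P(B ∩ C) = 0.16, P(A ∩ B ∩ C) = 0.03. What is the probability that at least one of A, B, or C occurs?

0.92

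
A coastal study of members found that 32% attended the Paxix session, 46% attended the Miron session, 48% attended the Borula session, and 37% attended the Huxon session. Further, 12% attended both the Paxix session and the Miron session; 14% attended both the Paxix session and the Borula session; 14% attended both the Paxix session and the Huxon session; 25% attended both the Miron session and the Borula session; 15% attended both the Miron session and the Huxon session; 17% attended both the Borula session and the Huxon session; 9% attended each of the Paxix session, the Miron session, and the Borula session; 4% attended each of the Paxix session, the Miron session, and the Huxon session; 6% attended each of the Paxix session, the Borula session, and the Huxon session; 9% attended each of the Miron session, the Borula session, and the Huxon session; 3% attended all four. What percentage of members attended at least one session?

91%

By inclusion-exclusion,
P(at least one) = 32 + 46 + 48 + 37 − 12 − 14 − 14 − 25 − 15 − 17 + 9 + 4 + 6 + 9 − 3 = 91%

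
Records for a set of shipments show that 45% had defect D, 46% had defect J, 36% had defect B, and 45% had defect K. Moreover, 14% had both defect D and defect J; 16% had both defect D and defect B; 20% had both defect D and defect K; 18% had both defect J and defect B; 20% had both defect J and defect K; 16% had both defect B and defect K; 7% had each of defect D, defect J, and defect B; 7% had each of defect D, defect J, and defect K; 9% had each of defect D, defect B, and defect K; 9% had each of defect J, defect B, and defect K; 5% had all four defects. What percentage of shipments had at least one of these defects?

95%

Using inclusion–exclusion:
P(at least one) = 45 + 46 + 36 + 45 − 14 − 16 − 20 − 18 − 20 − 16 + 7 + 7 + 9 + 9 − 5 = 95%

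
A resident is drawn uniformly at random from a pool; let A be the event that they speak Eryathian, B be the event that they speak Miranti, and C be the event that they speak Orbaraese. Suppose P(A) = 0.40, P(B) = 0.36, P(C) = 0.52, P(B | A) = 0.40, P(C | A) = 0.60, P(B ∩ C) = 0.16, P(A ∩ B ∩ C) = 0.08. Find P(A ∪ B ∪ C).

P(A ∩ B) = P(A)·P(B|A) = 0.40 × 0.40 = 0.16
P(A ∩ C) = P(A)·P(C|A) = 0.40 × 0.60 = 0.24
P(A ∪ B ∪ C) = 0.40 + 0.36 + 0.52 − 0.16 − 0.24 − 0.16 + 0.08 = 0.80

0.80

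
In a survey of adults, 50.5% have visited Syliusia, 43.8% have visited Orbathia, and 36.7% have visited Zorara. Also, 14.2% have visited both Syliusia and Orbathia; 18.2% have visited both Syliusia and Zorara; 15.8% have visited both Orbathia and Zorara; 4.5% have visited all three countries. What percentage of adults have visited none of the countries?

12.7%

P(at least one) = 50.5 + 43.8 + 36.7 − 14.2 − 18.2 − 15.8 + 4.5 = 87.3%
P(none) = 100% − 87.3% = 12.7%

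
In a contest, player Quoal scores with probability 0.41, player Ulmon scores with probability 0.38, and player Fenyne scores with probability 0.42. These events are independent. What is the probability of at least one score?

0.787836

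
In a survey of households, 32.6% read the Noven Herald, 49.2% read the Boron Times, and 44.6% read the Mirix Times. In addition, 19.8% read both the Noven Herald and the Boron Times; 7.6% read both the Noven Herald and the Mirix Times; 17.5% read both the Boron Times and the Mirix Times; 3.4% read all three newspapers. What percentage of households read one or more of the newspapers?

84.9%

Inclusion–exclusion gives
P(≥1) = 32.6 + 49.2 + 44.6 − 19.8 − 7.6 − 17.5 + 3.4 = 84.9%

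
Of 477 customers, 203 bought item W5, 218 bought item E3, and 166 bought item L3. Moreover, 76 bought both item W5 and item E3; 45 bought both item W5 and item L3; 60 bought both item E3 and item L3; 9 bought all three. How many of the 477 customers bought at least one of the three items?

Apply inclusion-exclusion:
|union| = 203 + 218 + 166 − 76 − 45 − 60 + 9 = 415

415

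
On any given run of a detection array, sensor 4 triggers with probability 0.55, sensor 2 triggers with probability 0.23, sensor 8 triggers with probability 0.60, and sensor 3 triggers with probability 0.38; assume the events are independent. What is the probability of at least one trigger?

P(none) = (1 − 0.55) × (1 − 0.23) × (1 − 0.60) × (1 − 0.38) = 0.45 × 0.77 × 0.40 × 0.62 = 0.085932
P(at least one) = 1 − 0.085932 = 0.914068

0.914068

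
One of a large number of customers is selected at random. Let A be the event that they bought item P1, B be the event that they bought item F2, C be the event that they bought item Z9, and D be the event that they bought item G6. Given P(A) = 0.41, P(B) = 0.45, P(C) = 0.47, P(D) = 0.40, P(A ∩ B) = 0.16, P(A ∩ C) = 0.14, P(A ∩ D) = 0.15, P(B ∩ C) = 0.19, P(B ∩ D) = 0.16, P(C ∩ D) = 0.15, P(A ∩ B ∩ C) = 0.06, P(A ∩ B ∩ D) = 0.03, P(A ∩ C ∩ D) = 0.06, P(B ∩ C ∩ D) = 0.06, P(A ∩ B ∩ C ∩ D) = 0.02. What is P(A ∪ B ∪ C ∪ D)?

P(A ∪ B ∪ C ∪ D) = 0.41 + 0.45 + 0.47 + 0.40 − 0.16 − 0.14 − 0.15 − 0.19 − 0.16 − 0.15 + 0.06 + 0.03 + 0.06 + 0.06 − 0.02 = 0.97

0.97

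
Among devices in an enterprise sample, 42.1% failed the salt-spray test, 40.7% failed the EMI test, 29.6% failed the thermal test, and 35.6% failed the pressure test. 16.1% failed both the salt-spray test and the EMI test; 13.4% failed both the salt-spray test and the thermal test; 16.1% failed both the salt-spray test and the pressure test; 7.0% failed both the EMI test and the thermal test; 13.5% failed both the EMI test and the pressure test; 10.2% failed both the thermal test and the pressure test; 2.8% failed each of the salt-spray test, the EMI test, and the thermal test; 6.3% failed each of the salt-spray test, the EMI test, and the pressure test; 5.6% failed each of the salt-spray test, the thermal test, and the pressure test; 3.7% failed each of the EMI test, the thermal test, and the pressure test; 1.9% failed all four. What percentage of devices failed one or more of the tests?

88.2%

By inclusion-exclusion,
P(union) = 42.1 + 40.7 + 29.6 + 35.6 − 16.1 − 13.4 − 16.1 − 7.0 − 13.5 − 10.2 + 2.8 + 6.3 + 5.6 + 3.7 − 1.9 = 88.2%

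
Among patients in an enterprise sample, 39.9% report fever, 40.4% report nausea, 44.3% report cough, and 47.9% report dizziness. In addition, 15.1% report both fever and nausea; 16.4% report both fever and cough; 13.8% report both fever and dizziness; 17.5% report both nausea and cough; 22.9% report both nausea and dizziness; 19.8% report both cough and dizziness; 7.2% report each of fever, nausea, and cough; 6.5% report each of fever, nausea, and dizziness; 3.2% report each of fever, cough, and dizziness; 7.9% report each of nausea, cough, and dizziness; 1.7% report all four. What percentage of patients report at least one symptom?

P(≥1) = 39.9 + 40.4 + 44.3 + 47.9 − 15.1 − 16.4 − 13.8 − 17.5 − 22.9 − 19.8 + 7.2 + 6.5 + 3.2 + 7.9 − 1.7 = 90.1%

90.1%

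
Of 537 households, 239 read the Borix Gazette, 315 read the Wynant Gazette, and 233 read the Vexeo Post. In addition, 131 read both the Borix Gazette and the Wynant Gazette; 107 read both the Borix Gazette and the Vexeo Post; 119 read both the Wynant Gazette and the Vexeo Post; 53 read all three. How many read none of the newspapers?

By inclusion-exclusion,
N(≥1) = 239 + 315 + 233 − 131 − 107 − 119 + 53 = 483
None: 537 − 483 = 54

54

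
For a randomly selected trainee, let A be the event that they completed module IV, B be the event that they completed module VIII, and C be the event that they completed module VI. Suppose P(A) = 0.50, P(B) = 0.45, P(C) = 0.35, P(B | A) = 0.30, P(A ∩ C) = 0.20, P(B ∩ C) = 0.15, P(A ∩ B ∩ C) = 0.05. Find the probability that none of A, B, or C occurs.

P(A ∩ B) = P(A)·P(B|A) = 0.50 × 0.30 = 0.15
By inclusion-exclusion,
P(A ∪ B ∪ C) = 0.50 + 0.45 + 0.35 − 0.15 − 0.20 − 0.15 + 0.05 = 0.85
P(none) = 1 − 0.85 = 0.15

0.15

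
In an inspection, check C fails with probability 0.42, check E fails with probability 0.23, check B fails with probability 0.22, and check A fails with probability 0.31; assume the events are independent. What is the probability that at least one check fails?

0.75963988

P(none) = (1 − 0.42) × (1 − 0.23) × (1 − 0.22) × (1 − 0.31) = 0.58 × 0.77 × 0.78 × 0.69 = 0.24036012
P(at least one) = 1 − 0.24036012 = 0.75963988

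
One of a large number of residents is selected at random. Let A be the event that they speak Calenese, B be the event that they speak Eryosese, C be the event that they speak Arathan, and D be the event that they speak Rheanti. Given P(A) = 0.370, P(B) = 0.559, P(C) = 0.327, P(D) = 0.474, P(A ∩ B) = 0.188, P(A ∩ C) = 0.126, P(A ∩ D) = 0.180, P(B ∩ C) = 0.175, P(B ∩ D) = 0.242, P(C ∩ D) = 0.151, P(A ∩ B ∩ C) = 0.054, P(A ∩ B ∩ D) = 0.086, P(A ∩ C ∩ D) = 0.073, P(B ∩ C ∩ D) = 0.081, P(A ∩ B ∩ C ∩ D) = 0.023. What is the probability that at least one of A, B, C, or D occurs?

Apply inclusion-exclusion:
P(A ∪ B ∪ C ∪ D) = 0.370 + 0.559 + 0.327 + 0.474 − 0.188 − 0.126 − 0.180 − 0.175 − 0.242 − 0.151 + 0.054 + 0.086 + 0.073 + 0.081 − 0.023 = 0.939

0.939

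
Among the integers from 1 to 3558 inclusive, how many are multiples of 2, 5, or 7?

floor(3558/2) + floor(3558/5) + floor(3558/7) − floor(3558/10) − floor(3558/14) − floor(3558/35) + floor(3558/70) = 1779 + 711 + 508 − 355 − 254 − 101 + 50 = 2338

2338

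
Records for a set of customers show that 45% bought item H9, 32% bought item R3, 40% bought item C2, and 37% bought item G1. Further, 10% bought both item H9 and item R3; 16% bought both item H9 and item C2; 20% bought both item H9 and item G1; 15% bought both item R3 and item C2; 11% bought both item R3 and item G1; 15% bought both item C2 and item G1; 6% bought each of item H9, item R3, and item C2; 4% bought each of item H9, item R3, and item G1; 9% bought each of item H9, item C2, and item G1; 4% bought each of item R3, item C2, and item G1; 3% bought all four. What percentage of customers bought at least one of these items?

87%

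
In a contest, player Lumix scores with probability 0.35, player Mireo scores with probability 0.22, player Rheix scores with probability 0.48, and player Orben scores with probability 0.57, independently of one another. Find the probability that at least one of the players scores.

0.8866348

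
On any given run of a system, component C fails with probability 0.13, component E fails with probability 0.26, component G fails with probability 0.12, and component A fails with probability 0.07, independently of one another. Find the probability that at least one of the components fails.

Since the events are independent, P(none) is the product of the individual non-occurrence probabilities.
P(none) = (1 − 0.13) × (1 − 0.26) × (1 − 0.12) × (1 − 0.07) = 0.87 × 0.74 × 0.88 × 0.93 = 0.52688592
P(at least one) = 1 − 0.52688592 = 0.47311408

0.47311408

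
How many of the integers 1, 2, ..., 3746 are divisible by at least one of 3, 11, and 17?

floor(3746/3) + floor(3746/11) + floor(3746/17) − floor(3746/33) − floor(3746/51) − floor(3746/187) + floor(3746/561) = 1248 + 340 + 220 − 113 − 73 − 20 + 6 = 1608

1608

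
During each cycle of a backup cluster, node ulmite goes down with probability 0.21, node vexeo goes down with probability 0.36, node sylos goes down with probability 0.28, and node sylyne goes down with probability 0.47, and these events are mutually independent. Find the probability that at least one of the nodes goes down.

0.80706304

P(none) = (1 − 0.21) × (1 − 0.36) × (1 − 0.28) × (1 − 0.47) = 0.79 × 0.64 × 0.72 × 0.53 = 0.19293696
P(at least one) = 1 − 0.19293696 = 0.80706304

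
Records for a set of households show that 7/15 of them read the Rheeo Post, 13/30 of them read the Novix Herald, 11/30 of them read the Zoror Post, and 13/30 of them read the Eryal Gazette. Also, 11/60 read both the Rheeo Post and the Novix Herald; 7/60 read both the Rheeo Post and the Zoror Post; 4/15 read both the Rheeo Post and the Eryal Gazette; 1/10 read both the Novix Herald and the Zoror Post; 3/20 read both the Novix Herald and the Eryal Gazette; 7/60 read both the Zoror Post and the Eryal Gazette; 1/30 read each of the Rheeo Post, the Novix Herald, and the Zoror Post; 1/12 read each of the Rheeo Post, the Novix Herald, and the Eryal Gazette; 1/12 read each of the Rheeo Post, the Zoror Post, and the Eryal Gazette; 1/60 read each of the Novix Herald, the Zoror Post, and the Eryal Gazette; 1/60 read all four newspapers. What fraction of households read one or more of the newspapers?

Apply inclusion-exclusion:
P(at least one) = 7/15 + 13/30 + 11/30 + 13/30 − 11/60 − 7/60 − 4/15 − 1/10 − 3/20 − 7/60 + 1/30 + 1/12 + 1/12 + 1/60 − 1/60 = 29/30

29/30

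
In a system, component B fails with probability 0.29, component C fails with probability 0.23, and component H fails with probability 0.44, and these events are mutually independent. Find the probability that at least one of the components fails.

P(none) = (1 − 0.29) × (1 − 0.23) × (1 − 0.44) = 0.71 × 0.77 × 0.56 = 0.306152
P(at least one) = 1 − 0.306152 = 0.693848

0.693848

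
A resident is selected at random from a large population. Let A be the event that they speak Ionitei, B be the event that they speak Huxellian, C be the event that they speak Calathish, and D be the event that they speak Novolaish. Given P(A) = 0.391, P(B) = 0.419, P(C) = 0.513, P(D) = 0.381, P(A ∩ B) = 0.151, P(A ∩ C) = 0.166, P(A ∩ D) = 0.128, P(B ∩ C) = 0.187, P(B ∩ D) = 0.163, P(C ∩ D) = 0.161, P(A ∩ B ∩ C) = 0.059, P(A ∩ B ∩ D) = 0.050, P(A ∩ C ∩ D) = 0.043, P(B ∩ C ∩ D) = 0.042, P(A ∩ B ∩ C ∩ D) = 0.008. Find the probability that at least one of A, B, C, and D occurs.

P(A ∪ B ∪ C ∪ D) = 0.391 + 0.419 + 0.513 + 0.381 − 0.151 − 0.166 − 0.128 − 0.187 − 0.163 − 0.161 + 0.059 + 0.050 + 0.043 + 0.042 − 0.008 = 0.934

0.934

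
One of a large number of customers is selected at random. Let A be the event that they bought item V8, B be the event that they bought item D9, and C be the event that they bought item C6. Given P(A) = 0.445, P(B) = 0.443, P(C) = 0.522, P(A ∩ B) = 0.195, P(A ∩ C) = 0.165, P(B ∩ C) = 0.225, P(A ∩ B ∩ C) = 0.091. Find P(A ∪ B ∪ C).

0.916

P(A ∪ B ∪ C) = 0.445 + 0.443 + 0.522 − 0.195 − 0.165 − 0.225 + 0.091 = 0.916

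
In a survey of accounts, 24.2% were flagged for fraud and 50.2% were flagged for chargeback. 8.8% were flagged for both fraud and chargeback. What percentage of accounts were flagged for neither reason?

P(≥1) = 24.2 + 50.2 − 8.8 = 65.6%
P(none) = 100% − 65.6% = 34.4%

34.4%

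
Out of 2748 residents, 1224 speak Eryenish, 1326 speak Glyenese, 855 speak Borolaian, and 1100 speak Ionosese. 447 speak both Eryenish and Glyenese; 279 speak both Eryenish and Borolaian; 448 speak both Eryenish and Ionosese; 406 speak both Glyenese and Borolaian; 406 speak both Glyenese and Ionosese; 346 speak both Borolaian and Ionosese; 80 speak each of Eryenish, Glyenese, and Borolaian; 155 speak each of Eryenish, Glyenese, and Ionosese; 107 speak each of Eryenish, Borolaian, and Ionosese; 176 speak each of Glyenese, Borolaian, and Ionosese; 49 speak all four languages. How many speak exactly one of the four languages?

By inclusion–exclusion (exactly-one form):
N(exactly one) = 1224 + 1326 + 855 + 1100 − 2·447 − 2·279 − 2·448 − 2·406 − 2·406 − 2·346 + 3·80 + 3·155 + 3·107 + 3·176 − 4·49 = 1199

1199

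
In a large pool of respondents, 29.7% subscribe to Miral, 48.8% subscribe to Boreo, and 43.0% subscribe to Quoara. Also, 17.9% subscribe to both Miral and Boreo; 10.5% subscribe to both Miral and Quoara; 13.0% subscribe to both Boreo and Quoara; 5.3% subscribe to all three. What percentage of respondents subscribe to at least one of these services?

85.4%

Inclusion–exclusion gives
P(at least one) = 29.7 + 48.8 + 43.0 − 17.9 − 10.5 − 13.0 + 5.3 = 85.4%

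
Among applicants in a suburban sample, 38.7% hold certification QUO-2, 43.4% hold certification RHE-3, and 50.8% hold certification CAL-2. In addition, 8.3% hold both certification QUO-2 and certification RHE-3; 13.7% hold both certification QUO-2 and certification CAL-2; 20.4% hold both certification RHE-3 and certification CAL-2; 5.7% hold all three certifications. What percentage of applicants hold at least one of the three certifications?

96.2%

By inclusion–exclusion:
P(at least one) = 38.7 + 43.4 + 50.8 − 8.3 − 13.7 − 20.4 + 5.7 = 96.2%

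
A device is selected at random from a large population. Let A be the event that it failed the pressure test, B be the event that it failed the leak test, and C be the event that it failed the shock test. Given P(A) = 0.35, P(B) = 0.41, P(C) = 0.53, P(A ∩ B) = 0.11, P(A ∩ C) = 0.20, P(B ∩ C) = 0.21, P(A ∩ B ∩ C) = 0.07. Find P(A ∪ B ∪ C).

0.84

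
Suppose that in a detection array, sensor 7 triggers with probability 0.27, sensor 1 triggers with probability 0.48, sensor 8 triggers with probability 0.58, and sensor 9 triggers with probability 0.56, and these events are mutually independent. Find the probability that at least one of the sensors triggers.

0.92984992

P(none) = (1 − 0.27) × (1 − 0.48) × (1 − 0.58) × (1 − 0.56) = 0.73 × 0.52 × 0.42 × 0.44 = 0.07015008
P(at least one) = 1 − 0.07015008 = 0.92984992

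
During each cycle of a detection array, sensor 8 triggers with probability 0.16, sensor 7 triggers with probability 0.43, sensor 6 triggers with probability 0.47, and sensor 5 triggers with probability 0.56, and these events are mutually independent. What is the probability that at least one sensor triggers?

0.88834384

P(none) = (1 − 0.16) × (1 − 0.43) × (1 − 0.47) × (1 − 0.56) = 0.84 × 0.57 × 0.53 × 0.44 = 0.11165616
P(at least one) = 1 − 0.11165616 = 0.88834384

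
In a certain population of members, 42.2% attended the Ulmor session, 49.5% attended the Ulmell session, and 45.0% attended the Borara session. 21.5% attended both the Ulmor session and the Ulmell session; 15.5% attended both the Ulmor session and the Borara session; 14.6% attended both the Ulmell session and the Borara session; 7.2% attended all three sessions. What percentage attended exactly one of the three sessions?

55.1%

P(exactly one) = 42.2 + 49.5 + 45.0 − 2·21.5 − 2·15.5 − 2·14.6 + 3·7.2 = 55.1%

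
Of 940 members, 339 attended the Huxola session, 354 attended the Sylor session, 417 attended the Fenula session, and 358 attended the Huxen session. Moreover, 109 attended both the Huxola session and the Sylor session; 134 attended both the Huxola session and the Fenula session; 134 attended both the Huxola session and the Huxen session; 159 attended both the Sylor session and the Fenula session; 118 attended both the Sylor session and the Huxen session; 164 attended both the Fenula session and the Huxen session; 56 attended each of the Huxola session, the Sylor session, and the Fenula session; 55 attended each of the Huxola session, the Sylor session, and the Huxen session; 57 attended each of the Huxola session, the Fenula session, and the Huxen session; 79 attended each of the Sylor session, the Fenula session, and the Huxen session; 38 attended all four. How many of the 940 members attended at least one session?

859

Using inclusion–exclusion:
|at least one| = 339 + 354 + 417 + 358 − 109 − 134 − 134 − 159 − 118 − 164 + 56 + 55 + 57 + 79 − 38 = 859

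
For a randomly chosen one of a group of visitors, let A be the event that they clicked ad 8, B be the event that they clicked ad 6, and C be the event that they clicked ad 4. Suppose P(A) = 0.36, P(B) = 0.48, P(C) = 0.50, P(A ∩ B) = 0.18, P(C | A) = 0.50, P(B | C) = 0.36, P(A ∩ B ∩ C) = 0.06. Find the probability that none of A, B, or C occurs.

0.14

P(A ∩ C) = P(A)·P(C|A) = 0.36 × 0.50 = 0.18
P(B ∩ C) = P(C)·P(B|C) = 0.50 × 0.36 = 0.18
P(A ∪ B ∪ C) = 0.36 + 0.48 + 0.50 − 0.18 − 0.18 − 0.18 + 0.06 = 0.86
P(none) = 1 − 0.86 = 0.14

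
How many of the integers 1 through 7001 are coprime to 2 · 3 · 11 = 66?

Using inclusion–exclusion:
3500 + 2333 + 636 − 1166 − 318 − 212 + 106 = 4879
7001 − 4879 = 2122

2122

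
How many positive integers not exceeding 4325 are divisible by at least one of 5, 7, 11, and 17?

1788

Using inclusion–exclusion:
865 + 617 + 393 + 254 − 123 − 78 − 50 − 56 − 36 − 23 + 11 + 7 + 4 + 3 − 0 = 1788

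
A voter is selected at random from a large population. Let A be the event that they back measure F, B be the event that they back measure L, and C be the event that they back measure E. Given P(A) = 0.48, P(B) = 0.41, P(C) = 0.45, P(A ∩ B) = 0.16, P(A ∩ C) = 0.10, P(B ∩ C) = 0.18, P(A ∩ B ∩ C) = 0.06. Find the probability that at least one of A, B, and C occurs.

0.96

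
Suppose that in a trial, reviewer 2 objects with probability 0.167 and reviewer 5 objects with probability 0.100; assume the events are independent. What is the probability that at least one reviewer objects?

0.2503

Since the events are independent, P(none) is the product of the individual non-occurrence probabilities.
P(none) = (1 − 0.167) × (1 − 0.100) = 0.833 × 0.900 = 0.7497
P(at least one) = 1 − 0.7497 = 0.2503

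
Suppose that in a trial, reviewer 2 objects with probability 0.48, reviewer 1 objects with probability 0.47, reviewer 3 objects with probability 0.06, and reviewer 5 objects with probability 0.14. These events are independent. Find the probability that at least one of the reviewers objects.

Independence gives P(none) = ∏(1 − pᵢ).
P(none) = (1 − 0.48) × (1 − 0.47) × (1 − 0.06) × (1 − 0.14) = 0.52 × 0.53 × 0.94 × 0.86 = 0.22279504
P(at least one) = 1 − 0.22279504 = 0.77720496

0.77720496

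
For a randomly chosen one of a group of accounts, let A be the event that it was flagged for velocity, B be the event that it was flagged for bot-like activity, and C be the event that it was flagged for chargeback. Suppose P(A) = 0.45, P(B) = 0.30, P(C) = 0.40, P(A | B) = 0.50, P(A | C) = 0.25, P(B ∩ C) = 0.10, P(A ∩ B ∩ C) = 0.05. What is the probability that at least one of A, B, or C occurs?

P(A ∩ B) = P(B)·P(A|B) = 0.30 × 0.50 = 0.15
P(A ∩ C) = P(C)·P(A|C) = 0.40 × 0.25 = 0.10
By inclusion–exclusion:
P(A ∪ B ∪ C) = 0.45 + 0.30 + 0.40 − 0.15 − 0.10 − 0.10 + 0.05 = 0.85

0.85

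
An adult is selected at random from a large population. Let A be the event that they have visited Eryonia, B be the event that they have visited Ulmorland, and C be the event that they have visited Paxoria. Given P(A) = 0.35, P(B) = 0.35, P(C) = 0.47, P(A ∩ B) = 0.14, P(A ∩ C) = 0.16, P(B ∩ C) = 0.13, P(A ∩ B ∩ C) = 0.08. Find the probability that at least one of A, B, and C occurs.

Inclusion–exclusion gives
P(A ∪ B ∪ C) = 0.35 + 0.35 + 0.47 − 0.14 − 0.16 − 0.13 + 0.08 = 0.82

0.82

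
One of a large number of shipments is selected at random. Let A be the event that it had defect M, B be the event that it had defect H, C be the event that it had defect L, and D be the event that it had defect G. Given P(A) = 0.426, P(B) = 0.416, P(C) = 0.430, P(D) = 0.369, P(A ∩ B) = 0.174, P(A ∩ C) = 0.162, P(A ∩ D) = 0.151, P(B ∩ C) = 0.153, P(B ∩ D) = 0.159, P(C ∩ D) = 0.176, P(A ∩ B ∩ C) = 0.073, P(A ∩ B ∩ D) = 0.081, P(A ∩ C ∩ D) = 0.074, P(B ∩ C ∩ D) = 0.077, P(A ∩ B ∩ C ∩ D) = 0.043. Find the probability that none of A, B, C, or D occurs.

P(A ∪ B ∪ C ∪ D) = 0.426 + 0.416 + 0.430 + 0.369 − 0.174 − 0.162 − 0.151 − 0.153 − 0.159 − 0.176 + 0.073 + 0.081 + 0.074 + 0.077 − 0.043 = 0.928
P(none) = 1 − 0.928 = 0.072

0.072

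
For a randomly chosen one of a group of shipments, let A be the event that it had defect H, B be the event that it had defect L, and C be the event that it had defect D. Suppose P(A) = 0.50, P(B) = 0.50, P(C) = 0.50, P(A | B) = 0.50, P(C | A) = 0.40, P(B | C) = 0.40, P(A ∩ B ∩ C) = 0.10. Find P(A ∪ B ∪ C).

P(A ∩ B) = P(B)·P(A|B) = 0.50 × 0.50 = 0.25
P(A ∩ C) = P(A)·P(C|A) = 0.50 × 0.40 = 0.20
P(B ∩ C) = P(C)·P(B|C) = 0.50 × 0.40 = 0.20
Apply inclusion-exclusion:
P(A ∪ B ∪ C) = 0.50 + 0.50 + 0.50 − 0.25 − 0.20 − 0.20 + 0.10 = 0.95

0.95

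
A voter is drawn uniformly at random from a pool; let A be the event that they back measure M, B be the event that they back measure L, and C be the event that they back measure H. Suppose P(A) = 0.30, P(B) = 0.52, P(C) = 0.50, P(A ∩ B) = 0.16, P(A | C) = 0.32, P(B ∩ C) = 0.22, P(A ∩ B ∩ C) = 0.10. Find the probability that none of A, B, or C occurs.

P(A ∩ C) = P(C)·P(A|C) = 0.50 × 0.32 = 0.16
P(A ∪ B ∪ C) = 0.30 + 0.52 + 0.50 − 0.16 − 0.16 − 0.22 + 0.10 = 0.88
P(none) = 1 − 0.88 = 0.12

0.12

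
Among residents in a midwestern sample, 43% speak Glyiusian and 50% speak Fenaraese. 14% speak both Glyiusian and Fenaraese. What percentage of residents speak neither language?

Inclusion–exclusion gives
P(union) = 43 + 50 − 14 = 79%
P(none) = 100% − 79% = 21%

21%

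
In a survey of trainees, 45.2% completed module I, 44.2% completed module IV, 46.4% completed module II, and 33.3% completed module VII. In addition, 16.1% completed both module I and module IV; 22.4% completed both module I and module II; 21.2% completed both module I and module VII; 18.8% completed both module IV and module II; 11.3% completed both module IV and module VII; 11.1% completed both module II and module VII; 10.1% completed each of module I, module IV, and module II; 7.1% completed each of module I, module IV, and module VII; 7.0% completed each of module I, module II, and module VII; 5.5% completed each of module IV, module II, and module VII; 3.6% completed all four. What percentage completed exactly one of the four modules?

42.0%

Using the inclusion–exclusion count for exactly one event:
P(exactly one) = 45.2 + 44.2 + 46.4 + 33.3 − 2·16.1 − 2·22.4 − 2·21.2 − 2·18.8 − 2·11.3 − 2·11.1 + 3·10.1 + 3·7.1 + 3·7.0 + 3·5.5 − 4·3.6 = 42.0%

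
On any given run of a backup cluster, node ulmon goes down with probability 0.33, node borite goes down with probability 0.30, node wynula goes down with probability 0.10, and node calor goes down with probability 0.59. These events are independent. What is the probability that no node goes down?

P(none) = (1 − 0.33) × (1 − 0.30) × (1 − 0.10) × (1 − 0.59) = 0.67 × 0.70 × 0.90 × 0.41 = 0.173061

0.173061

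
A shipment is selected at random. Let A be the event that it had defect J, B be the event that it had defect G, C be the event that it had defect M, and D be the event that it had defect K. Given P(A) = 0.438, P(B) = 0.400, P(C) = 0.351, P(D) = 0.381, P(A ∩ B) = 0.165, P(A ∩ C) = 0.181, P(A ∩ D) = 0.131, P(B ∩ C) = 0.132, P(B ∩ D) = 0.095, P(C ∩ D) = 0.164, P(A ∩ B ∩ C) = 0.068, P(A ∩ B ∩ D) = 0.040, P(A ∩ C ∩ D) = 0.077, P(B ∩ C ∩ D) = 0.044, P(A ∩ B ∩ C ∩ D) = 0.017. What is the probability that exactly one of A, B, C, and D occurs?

0.453

P(exactly one) = 0.438 + 0.400 + 0.351 + 0.381 − 2·0.165 − 2·0.181 − 2·0.131 − 2·0.132 − 2·0.095 − 2·0.164 + 3·0.068 + 3·0.040 + 3·0.077 + 3·0.044 − 4·0.017 = 0.453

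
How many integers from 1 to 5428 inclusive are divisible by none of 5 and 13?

Inclusion–exclusion gives
floor(5428/5) + floor(5428/13) − floor(5428/65) = 1085 + 417 − 83 = 1419
5428 − 1419 = 4009

4009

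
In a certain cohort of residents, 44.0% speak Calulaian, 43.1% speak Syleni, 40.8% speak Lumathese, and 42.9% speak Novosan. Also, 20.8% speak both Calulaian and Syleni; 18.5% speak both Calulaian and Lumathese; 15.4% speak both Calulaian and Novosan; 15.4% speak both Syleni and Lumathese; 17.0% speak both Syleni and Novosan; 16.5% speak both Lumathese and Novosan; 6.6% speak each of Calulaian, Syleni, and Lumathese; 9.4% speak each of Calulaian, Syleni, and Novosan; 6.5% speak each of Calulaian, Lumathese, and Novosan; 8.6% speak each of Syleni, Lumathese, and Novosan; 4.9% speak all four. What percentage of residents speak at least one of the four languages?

By inclusion–exclusion:
P(union) = 44.0 + 43.1 + 40.8 + 42.9 − 20.8 − 18.5 − 15.4 − 15.4 − 17.0 − 16.5 + 6.6 + 9.4 + 6.5 + 8.6 − 4.9 = 93.4%

93.4%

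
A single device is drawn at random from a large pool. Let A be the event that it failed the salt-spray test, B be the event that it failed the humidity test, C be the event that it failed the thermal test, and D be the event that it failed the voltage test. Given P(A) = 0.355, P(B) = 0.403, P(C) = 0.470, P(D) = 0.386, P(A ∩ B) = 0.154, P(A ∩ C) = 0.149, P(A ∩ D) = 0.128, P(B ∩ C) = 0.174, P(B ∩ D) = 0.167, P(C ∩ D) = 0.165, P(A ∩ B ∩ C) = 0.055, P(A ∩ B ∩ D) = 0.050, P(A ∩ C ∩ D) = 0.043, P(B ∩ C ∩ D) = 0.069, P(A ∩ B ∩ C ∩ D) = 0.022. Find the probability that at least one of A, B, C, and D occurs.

0.872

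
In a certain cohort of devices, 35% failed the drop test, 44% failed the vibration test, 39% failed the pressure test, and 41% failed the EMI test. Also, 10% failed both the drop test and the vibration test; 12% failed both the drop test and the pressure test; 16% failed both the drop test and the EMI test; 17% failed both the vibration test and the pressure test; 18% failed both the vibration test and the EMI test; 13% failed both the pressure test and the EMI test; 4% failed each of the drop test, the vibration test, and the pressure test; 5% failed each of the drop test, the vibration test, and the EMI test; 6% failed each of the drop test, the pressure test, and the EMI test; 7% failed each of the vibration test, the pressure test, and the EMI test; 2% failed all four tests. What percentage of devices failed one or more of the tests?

By inclusion–exclusion:
P(union) = 35 + 44 + 39 + 41 − 10 − 12 − 16 − 17 − 18 − 13 + 4 + 5 + 6 + 7 − 2 = 93%

93%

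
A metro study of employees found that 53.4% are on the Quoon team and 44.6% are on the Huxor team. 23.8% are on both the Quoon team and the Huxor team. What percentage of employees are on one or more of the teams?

74.2%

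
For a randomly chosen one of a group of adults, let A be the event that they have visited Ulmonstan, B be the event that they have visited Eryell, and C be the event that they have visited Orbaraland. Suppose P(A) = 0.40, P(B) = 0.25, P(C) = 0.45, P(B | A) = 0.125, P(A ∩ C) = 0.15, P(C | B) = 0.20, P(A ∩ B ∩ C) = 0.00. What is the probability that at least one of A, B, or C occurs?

0.85

P(A ∩ B) = P(A)·P(B|A) = 0.40 × 0.125 = 0.05
P(B ∩ C) = P(B)·P(C|B) = 0.25 × 0.20 = 0.05
P(A ∪ B ∪ C) = 0.40 + 0.25 + 0.45 − 0.05 − 0.15 − 0.05 + 0.00 = 0.85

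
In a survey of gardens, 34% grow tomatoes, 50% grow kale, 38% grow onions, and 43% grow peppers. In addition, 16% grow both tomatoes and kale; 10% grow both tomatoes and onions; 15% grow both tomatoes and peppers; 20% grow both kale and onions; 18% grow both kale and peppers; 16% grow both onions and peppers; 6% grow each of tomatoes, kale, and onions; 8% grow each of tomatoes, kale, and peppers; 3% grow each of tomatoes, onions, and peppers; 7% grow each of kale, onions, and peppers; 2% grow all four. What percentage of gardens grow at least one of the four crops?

92%

Inclusion–exclusion gives
P(at least one) = 34 + 50 + 38 + 43 − 16 − 10 − 15 − 20 − 18 − 16 + 6 + 8 + 3 + 7 − 2 = 92%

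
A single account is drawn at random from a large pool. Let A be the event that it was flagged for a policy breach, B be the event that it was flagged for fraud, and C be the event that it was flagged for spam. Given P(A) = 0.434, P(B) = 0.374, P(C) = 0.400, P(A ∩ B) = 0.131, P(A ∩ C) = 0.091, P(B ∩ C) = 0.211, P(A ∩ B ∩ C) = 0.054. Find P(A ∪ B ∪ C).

0.829

P(A ∪ B ∪ C) = 0.434 + 0.374 + 0.400 − 0.131 − 0.091 − 0.211 + 0.054 = 0.829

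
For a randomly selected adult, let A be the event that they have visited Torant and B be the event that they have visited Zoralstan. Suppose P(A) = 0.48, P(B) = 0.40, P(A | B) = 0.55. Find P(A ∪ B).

P(A ∩ B) = P(B)·P(A|B) = 0.40 × 0.55 = 0.22
Inclusion–exclusion gives
P(A ∪ B) = 0.48 + 0.40 − 0.22 = 0.66

0.66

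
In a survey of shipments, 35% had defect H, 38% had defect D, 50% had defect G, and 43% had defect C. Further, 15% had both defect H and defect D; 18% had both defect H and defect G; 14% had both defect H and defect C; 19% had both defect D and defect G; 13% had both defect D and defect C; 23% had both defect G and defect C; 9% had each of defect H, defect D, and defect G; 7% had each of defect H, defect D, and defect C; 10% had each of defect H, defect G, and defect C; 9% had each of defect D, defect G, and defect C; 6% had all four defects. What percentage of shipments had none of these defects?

P(≥1) = 35 + 38 + 50 + 43 − 15 − 18 − 14 − 19 − 13 − 23 + 9 + 7 + 10 + 9 − 6 = 93%
P(none) = 100% − 93% = 7%

7%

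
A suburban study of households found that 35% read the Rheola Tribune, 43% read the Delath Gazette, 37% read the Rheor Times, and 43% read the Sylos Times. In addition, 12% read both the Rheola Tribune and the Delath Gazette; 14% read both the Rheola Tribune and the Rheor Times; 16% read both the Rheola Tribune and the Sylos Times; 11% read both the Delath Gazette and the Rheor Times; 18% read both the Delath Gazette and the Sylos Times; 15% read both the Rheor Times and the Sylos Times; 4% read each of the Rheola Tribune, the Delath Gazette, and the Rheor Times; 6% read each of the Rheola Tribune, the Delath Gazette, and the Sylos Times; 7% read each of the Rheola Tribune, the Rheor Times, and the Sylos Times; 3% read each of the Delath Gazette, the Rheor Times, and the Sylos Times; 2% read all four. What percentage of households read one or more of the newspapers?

Apply inclusion-exclusion:
P(≥1) = 35 + 43 + 37 + 43 − 12 − 14 − 16 − 11 − 18 − 15 + 4 + 6 + 7 + 3 − 2 = 90%

90%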